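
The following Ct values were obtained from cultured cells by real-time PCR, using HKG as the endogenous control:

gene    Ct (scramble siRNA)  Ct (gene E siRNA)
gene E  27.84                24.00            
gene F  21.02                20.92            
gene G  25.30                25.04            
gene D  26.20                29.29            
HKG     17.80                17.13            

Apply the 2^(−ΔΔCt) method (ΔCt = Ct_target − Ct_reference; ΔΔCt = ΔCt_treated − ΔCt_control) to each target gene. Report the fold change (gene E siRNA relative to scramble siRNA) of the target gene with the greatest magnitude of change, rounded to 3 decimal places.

0.074

gene E: ΔΔCt = (24.00−17.13) − (27.84−17.80) = 6.87 − 10.04 = -3.17; fold change = 2^3.17 = 9.000
gene F: ΔΔCt = (20.92−17.13) − (21.02−17.80) = 3.79 − 3.22 = 0.57; fold change = 2^-0.57 = 0.674
gene G: ΔΔCt = (25.04−17.13) − (25.30−17.80) = 7.91 − 7.50 = 0.41; fold change = 2^-0.41 = 0.753
gene D: ΔΔCt = (29.29−17.13) − (26.20−17.80) = 12.16 − 8.40 = 3.76; fold change = 2^-3.76 = 0.074
gene D has the largest |ΔΔCt| = 3.76.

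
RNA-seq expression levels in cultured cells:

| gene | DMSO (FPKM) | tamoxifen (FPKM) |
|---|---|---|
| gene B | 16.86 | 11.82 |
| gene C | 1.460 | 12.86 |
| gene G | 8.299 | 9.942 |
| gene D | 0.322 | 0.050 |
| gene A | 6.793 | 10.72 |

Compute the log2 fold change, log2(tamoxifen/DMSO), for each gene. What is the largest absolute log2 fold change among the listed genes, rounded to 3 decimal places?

3.139

log2(11.82/16.86) = -0.512  (gene B)
log2(12.86/1.460) = 3.139  (gene C)
log2(9.942/8.299) = 0.261  (gene G)
log2(0.050/0.322) = -2.687  (gene D)
log2(10.72/6.793) = 0.658  (gene A)
The largest magnitude belongs to gene C.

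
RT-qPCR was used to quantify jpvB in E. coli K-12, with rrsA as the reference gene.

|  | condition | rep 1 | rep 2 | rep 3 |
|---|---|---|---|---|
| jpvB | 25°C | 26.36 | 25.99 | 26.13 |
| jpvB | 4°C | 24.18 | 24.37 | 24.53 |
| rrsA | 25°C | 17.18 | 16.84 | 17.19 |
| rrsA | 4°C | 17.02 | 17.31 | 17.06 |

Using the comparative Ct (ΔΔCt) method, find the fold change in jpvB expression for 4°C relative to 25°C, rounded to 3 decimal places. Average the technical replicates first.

Mean Ct: jpvB 25°C 26.160; jpvB 4°C 24.360; rrsA 25°C 17.070; rrsA 4°C 17.130
ΔCt(25°C) = 26.160 − 17.070 = 9.090
ΔCt(4°C) = 24.360 − 17.130 = 7.230
ΔΔCt = 7.230 − 9.090 = -1.860
Fold change = 2^(−(-1.860)) = 2^1.860 = 3.6301

3.630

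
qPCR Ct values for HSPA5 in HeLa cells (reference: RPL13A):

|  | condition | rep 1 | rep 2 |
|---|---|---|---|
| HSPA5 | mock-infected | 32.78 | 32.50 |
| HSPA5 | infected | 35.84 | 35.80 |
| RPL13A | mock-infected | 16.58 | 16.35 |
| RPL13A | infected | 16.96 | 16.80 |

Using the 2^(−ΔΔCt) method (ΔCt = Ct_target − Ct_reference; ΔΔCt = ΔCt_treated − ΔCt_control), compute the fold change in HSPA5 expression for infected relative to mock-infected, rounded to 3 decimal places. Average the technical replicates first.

Mean Ct: HSPA5 mock-infected 32.640; HSPA5 infected 35.820; RPL13A mock-infected 16.465; RPL13A infected 16.880
ΔCt(mock-infected) = 32.640 − 16.465 = 16.175
ΔCt(infected) = 35.820 − 16.880 = 18.940
ΔΔCt = 18.940 − 16.175 = 2.765
Fold change = 2^(−2.765) = 0.1471

0.147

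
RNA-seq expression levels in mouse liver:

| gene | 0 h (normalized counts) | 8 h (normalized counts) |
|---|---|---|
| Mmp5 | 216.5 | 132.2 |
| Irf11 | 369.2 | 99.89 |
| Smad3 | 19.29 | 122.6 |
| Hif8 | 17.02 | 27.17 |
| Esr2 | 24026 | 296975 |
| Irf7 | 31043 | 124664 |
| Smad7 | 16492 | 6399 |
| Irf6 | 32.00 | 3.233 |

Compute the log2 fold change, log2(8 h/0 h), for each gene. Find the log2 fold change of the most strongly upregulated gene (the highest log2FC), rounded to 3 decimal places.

3.628

log2(132.2/216.5) = -0.712  (Mmp5)
log2(99.89/369.2) = -1.886  (Irf11)
log2(122.6/19.29) = 2.668  (Smad3)
log2(27.17/17.02) = 0.675  (Hif8)
log2(296975/24026) = 3.628  (Esr2)
log2(124664/31043) = 2.006  (Irf7)
log2(6399/16492) = -1.366  (Smad7)
log2(3.233/32.00) = -3.307  (Irf6)
Esr2 is most strongly upregulated.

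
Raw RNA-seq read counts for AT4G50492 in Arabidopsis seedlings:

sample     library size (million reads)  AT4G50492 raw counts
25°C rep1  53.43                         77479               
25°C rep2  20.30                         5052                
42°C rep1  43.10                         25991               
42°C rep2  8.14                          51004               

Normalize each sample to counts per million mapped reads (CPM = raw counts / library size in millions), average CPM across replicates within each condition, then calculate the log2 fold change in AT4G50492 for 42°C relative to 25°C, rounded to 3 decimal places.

2.015

CPM(25°C rep1) = 77479 / 53.43 = 1450.1029
CPM(25°C rep2) = 5052 / 20.30 = 248.8670
CPM(42°C rep1) = 25991 / 43.10 = 603.0394
CPM(42°C rep2) = 51004 / 8.14 = 6265.8477
mean CPM(25°C) = 849.4850; mean CPM(42°C) = 3434.4436
Fold change = 3434.4436 / 849.4850 = 4.04297
log2(4.04297) = 2.0154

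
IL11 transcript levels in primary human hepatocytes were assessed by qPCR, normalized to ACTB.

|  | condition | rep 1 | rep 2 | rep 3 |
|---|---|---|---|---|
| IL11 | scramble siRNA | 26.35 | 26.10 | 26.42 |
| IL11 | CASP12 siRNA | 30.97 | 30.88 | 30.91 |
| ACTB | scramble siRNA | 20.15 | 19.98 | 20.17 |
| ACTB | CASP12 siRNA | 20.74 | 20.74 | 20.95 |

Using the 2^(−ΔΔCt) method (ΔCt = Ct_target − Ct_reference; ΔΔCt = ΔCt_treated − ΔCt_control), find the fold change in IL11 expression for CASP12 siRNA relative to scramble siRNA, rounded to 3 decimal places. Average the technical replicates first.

0.066

Mean Ct: IL11 scramble siRNA 26.290; IL11 CASP12 siRNA 30.920; ACTB scramble siRNA 20.100; ACTB CASP12 siRNA 20.810
ΔCt(scramble siRNA) = 26.290 − 20.100 = 6.190
ΔCt(CASP12 siRNA) = 30.920 − 20.810 = 10.110
ΔΔCt = 10.110 − 6.190 = 3.920
Fold change = 2^(−3.920) = 0.0661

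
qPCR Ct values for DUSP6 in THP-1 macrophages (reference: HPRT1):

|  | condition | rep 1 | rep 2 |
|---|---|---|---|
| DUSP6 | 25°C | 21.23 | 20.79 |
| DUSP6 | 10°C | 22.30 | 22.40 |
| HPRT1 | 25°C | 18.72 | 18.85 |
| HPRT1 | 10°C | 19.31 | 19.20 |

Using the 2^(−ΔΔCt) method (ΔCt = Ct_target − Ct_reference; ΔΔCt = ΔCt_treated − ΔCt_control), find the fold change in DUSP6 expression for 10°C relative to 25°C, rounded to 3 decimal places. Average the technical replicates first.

Mean Ct: DUSP6 25°C 21.010; DUSP6 10°C 22.350; HPRT1 25°C 18.785; HPRT1 10°C 19.255
ΔCt(25°C) = 21.010 − 18.785 = 2.225
ΔCt(10°C) = 22.350 − 19.255 = 3.095
ΔΔCt = 3.095 − 2.225 = 0.870
Fold change = 2^(−0.870) = 0.5471

0.547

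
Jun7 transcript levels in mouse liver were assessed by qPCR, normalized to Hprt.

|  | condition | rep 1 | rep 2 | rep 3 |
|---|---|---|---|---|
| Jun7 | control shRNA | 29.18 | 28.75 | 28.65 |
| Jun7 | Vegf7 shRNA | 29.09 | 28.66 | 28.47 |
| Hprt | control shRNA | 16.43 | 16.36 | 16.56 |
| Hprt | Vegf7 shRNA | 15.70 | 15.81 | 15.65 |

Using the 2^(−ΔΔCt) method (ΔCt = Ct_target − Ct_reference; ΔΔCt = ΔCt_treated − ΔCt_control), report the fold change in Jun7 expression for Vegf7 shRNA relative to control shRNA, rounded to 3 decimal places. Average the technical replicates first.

0.655

Mean Ct: Jun7 control shRNA 28.860; Jun7 Vegf7 shRNA 28.740; Hprt control shRNA 16.450; Hprt Vegf7 shRNA 15.720
ΔCt(control shRNA) = 28.860 − 16.450 = 12.410
ΔCt(Vegf7 shRNA) = 28.740 − 15.720 = 13.020
ΔΔCt = 13.020 − 12.410 = 0.610
Fold change = 2^(−0.610) = 0.6552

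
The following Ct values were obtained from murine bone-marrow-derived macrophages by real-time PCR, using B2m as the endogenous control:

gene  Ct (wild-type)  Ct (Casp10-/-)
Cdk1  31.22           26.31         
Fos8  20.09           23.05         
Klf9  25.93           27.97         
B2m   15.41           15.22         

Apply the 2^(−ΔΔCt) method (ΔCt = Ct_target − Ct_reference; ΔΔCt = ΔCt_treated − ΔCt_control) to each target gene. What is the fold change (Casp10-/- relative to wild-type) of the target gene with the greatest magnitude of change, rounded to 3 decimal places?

Cdk1: ΔΔCt = (26.31−15.22) − (31.22−15.41) = 11.09 − 15.81 = -4.72; fold change = 2^4.72 = 26.355
Fos8: ΔΔCt = (23.05−15.22) − (20.09−15.41) = 7.83 − 4.68 = 3.15; fold change = 2^-3.15 = 0.113
Klf9: ΔΔCt = (27.97−15.22) − (25.93−15.41) = 12.75 − 10.52 = 2.23; fold change = 2^-2.23 = 0.213
Cdk1 has the largest |ΔΔCt| = 4.72.

26.355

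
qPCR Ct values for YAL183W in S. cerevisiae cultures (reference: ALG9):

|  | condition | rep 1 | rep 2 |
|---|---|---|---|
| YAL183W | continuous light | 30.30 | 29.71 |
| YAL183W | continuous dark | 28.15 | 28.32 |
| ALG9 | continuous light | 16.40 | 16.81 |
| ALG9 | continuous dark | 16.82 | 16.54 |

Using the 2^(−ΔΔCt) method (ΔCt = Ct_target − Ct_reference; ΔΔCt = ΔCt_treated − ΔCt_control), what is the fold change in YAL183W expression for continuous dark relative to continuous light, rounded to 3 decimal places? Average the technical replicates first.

Mean Ct: YAL183W continuous light 30.005; YAL183W continuous dark 28.235; ALG9 continuous light 16.605; ALG9 continuous dark 16.680
ΔCt(continuous light) = 30.005 − 16.605 = 13.400
ΔCt(continuous dark) = 28.235 − 16.680 = 11.555
ΔΔCt = 11.555 − 13.400 = -1.845
Fold change = 2^(−(-1.845)) = 2^1.845 = 3.5925

3.593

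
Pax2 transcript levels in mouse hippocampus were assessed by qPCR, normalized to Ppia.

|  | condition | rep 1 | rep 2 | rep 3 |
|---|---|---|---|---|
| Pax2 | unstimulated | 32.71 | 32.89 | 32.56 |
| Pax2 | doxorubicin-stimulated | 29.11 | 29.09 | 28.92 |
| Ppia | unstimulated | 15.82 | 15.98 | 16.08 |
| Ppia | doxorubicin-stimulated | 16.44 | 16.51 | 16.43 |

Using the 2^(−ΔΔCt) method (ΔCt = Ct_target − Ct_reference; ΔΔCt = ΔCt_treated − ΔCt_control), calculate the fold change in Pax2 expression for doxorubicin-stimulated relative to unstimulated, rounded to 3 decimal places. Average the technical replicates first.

Mean Ct: Pax2 unstimulated 32.720; Pax2 doxorubicin-stimulated 29.040; Ppia unstimulated 15.960; Ppia doxorubicin-stimulated 16.460
ΔCt(unstimulated) = 32.720 − 15.960 = 16.760
ΔCt(doxorubicin-stimulated) = 29.040 − 16.460 = 12.580
ΔΔCt = 12.580 − 16.760 = -4.180
Fold change = 2^(−(-4.180)) = 2^4.180 = 18.1261

18.126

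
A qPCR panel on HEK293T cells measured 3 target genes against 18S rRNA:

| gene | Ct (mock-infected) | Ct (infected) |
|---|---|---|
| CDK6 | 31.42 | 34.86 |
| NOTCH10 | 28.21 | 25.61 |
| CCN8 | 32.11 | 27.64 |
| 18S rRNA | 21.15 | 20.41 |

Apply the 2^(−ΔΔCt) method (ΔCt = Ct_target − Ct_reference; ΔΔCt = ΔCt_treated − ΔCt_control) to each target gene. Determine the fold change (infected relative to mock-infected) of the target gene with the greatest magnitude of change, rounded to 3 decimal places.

0.055

CDK6: ΔΔCt = (34.86−20.41) − (31.42−21.15) = 14.45 − 10.27 = 4.18; fold change = 2^-4.18 = 0.055
NOTCH10: ΔΔCt = (25.61−20.41) − (28.21−21.15) = 5.20 − 7.06 = -1.86; fold change = 2^1.86 = 3.630
CCN8: ΔΔCt = (27.64−20.41) − (32.11−21.15) = 7.23 − 10.96 = -3.73; fold change = 2^3.73 = 13.269
CDK6 has the largest |ΔΔCt| = 4.18.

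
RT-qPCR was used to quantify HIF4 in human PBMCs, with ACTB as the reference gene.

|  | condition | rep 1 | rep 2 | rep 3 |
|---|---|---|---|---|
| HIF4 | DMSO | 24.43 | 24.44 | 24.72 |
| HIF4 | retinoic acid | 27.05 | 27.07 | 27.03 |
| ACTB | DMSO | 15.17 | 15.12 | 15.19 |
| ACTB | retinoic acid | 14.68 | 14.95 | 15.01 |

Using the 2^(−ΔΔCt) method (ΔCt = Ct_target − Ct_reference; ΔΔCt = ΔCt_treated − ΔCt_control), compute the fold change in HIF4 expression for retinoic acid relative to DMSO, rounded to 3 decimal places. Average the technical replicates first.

0.144

Mean Ct: HIF4 DMSO 24.530; HIF4 retinoic acid 27.050; ACTB DMSO 15.160; ACTB retinoic acid 14.880
ΔCt(DMSO) = 24.530 − 15.160 = 9.370
ΔCt(retinoic acid) = 27.050 − 14.880 = 12.170
ΔΔCt = 12.170 − 9.370 = 2.800
Fold change = 2^(−2.800) = 0.1436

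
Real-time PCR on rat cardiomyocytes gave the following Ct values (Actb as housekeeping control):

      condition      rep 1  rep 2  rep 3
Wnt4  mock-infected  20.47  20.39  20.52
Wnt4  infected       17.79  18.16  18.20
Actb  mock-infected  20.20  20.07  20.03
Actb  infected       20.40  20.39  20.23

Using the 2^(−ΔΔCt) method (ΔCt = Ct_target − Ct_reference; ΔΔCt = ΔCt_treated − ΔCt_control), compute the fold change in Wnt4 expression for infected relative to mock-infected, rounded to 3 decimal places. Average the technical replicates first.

6.277

Mean Ct: Wnt4 mock-infected 20.460; Wnt4 infected 18.050; Actb mock-infected 20.100; Actb infected 20.340
ΔCt(mock-infected) = 20.460 − 20.100 = 0.360
ΔCt(infected) = 18.050 − 20.340 = -2.290
ΔΔCt = -2.290 − 0.360 = -2.650
Fold change = 2^(−(-2.650)) = 2^2.650 = 6.2767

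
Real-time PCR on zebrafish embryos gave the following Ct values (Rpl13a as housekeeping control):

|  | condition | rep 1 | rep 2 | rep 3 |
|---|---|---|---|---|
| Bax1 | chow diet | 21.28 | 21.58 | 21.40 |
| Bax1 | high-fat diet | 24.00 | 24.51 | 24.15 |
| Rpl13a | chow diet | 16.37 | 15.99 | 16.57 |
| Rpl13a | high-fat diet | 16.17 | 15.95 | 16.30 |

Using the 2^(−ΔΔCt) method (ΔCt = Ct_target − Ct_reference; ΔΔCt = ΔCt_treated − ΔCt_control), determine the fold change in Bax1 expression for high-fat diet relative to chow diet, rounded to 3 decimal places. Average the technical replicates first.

0.128

Mean Ct: Bax1 chow diet 21.420; Bax1 high-fat diet 24.220; Rpl13a chow diet 16.310; Rpl13a high-fat diet 16.140
ΔCt(chow diet) = 21.420 − 16.310 = 5.110
ΔCt(high-fat diet) = 24.220 − 16.140 = 8.080
ΔΔCt = 8.080 − 5.110 = 2.970
Fold change = 2^(−2.970) = 0.1276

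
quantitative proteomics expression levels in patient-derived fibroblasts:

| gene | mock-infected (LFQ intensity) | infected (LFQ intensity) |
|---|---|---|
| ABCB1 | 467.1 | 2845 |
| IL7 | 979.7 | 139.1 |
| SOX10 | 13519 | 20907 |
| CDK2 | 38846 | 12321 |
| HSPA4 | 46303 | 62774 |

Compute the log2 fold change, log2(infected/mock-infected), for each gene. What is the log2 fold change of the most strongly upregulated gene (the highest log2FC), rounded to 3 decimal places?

2.607

log2(2845/467.1) = 2.607  (ABCB1)
log2(139.1/979.7) = -2.816  (IL7)
log2(20907/13519) = 0.629  (SOX10)
log2(12321/38846) = -1.657  (CDK2)
log2(62774/46303) = 0.439  (HSPA4)
ABCB1 is most strongly upregulated.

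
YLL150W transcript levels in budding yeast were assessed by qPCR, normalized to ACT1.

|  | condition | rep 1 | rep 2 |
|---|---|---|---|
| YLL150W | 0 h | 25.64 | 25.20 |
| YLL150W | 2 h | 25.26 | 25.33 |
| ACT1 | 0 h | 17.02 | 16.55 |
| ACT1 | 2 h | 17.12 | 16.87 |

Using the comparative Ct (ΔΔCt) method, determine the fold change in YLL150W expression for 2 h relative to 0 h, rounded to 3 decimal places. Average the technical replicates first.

Mean Ct: YLL150W 0 h 25.420; YLL150W 2 h 25.295; ACT1 0 h 16.785; ACT1 2 h 16.995
ΔCt(0 h) = 25.420 − 16.785 = 8.635
ΔCt(2 h) = 25.295 − 16.995 = 8.300
ΔΔCt = 8.300 − 8.635 = -0.335
Fold change = 2^(−(-0.335)) = 2^0.335 = 1.2614

1.261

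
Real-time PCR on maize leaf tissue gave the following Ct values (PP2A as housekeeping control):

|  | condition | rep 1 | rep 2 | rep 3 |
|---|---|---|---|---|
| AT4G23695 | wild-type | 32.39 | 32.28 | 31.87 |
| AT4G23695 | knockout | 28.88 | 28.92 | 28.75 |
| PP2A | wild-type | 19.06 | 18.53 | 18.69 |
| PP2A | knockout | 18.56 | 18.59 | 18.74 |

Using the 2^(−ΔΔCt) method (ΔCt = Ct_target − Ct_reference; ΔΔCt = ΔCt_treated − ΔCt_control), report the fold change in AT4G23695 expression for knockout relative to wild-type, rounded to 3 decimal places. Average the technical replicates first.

Mean Ct: AT4G23695 wild-type 32.180; AT4G23695 knockout 28.850; PP2A wild-type 18.760; PP2A knockout 18.630
ΔCt(wild-type) = 32.180 − 18.760 = 13.420
ΔCt(knockout) = 28.850 − 18.630 = 10.220
ΔΔCt = 10.220 − 13.420 = -3.200
Fold change = 2^(−(-3.200)) = 2^3.200 = 9.1896

9.190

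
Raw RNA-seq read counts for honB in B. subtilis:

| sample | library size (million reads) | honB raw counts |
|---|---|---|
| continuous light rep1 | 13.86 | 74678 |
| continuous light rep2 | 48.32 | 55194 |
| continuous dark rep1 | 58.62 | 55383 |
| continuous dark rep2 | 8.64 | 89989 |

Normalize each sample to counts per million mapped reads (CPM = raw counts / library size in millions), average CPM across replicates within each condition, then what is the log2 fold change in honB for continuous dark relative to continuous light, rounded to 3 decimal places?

CPM(continuous light rep1) = 74678 / 13.86 = 5388.0231
CPM(continuous light rep2) = 55194 / 48.32 = 1142.2599
CPM(continuous dark rep1) = 55383 / 58.62 = 944.7799
CPM(continuous dark rep2) = 89989 / 8.64 = 10415.3935
mean CPM(continuous light) = 3265.1415; mean CPM(continuous dark) = 5680.0867
Fold change = 5680.0867 / 3265.1415 = 1.73961
log2(1.73961) = 0.7988

0.799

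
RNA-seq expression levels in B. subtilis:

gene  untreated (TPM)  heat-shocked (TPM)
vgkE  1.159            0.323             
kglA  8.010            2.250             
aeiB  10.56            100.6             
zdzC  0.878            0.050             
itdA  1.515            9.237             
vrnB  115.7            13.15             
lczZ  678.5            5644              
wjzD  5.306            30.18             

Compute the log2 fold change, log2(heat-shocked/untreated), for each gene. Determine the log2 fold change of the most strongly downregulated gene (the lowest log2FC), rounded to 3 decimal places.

log2(0.323/1.159) = -1.843  (vgkE)
log2(2.250/8.010) = -1.832  (kglA)
log2(100.6/10.56) = 3.252  (aeiB)
log2(0.050/0.878) = -4.134  (zdzC)
log2(9.237/1.515) = 2.608  (itdA)
log2(13.15/115.7) = -3.137  (vrnB)
log2(5644/678.5) = 3.056  (lczZ)
log2(30.18/5.306) = 2.508  (wjzD)
zdzC is most strongly downregulated.

-4.134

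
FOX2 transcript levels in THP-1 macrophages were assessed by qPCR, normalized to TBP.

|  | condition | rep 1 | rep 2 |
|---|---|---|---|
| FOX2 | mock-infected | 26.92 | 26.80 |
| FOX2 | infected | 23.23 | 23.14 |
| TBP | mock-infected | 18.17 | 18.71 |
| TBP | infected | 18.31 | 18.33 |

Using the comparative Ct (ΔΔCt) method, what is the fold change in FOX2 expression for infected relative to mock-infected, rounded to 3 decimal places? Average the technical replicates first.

Mean Ct: FOX2 mock-infected 26.860; FOX2 infected 23.185; TBP mock-infected 18.440; TBP infected 18.320
ΔCt(mock-infected) = 26.860 − 18.440 = 8.420
ΔCt(infected) = 23.185 − 18.320 = 4.865
ΔΔCt = 4.865 − 8.420 = -3.555
Fold change = 2^(−(-3.555)) = 2^3.555 = 11.7533

11.753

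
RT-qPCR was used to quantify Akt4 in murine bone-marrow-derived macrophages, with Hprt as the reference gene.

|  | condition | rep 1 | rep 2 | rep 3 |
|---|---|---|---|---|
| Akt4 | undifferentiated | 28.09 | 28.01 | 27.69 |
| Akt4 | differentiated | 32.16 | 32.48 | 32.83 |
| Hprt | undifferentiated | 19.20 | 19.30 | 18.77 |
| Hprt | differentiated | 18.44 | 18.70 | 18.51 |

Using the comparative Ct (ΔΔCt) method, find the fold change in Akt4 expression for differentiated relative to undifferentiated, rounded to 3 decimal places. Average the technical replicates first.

0.029

Mean Ct: Akt4 undifferentiated 27.930; Akt4 differentiated 32.490; Hprt undifferentiated 19.090; Hprt differentiated 18.550
ΔCt(undifferentiated) = 27.930 − 19.090 = 8.840
ΔCt(differentiated) = 32.490 − 18.550 = 13.940
ΔΔCt = 13.940 − 8.840 = 5.100
Fold change = 2^(−5.100) = 0.0292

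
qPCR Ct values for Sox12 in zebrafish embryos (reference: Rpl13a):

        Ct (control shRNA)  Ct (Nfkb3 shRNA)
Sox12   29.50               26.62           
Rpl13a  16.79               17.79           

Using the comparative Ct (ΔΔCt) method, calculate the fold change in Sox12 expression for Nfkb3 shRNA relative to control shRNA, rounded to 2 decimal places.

ΔCt(control shRNA) = 29.500 − 16.790 = 12.710
ΔCt(Nfkb3 shRNA) = 26.620 − 17.790 = 8.830
ΔΔCt = 8.830 − 12.710 = -3.880
Fold change = 2^(−(-3.880)) = 2^3.880 = 14.723

14.72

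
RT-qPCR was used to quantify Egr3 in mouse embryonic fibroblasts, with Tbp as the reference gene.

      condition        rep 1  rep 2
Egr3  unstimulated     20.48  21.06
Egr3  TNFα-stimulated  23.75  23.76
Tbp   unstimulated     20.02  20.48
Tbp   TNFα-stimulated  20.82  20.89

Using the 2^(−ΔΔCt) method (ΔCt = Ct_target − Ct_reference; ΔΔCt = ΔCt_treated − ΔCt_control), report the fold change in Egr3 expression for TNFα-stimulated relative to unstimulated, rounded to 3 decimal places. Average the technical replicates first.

0.192

Mean Ct: Egr3 unstimulated 20.770; Egr3 TNFα-stimulated 23.755; Tbp unstimulated 20.250; Tbp TNFα-stimulated 20.855
ΔCt(unstimulated) = 20.770 − 20.250 = 0.520
ΔCt(TNFα-stimulated) = 23.755 − 20.855 = 2.900
ΔΔCt = 2.900 − 0.520 = 2.380
Fold change = 2^(−2.380) = 0.1921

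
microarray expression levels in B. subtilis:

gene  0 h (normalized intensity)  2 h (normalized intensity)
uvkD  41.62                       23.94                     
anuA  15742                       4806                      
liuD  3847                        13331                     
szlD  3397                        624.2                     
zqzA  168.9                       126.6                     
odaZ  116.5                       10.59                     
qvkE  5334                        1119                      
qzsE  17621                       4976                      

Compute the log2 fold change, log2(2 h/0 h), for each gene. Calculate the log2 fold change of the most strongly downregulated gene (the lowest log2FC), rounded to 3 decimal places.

-3.460

log2(23.94/41.62) = -0.798  (uvkD)
log2(4806/15742) = -1.712  (anuA)
log2(13331/3847) = 1.793  (liuD)
log2(624.2/3397) = -2.444  (szlD)
log2(126.6/168.9) = -0.416  (zqzA)
log2(10.59/116.5) = -3.460  (odaZ)
log2(1119/5334) = -2.253  (qvkE)
log2(4976/17621) = -1.824  (qzsE)
odaZ is most strongly downregulated.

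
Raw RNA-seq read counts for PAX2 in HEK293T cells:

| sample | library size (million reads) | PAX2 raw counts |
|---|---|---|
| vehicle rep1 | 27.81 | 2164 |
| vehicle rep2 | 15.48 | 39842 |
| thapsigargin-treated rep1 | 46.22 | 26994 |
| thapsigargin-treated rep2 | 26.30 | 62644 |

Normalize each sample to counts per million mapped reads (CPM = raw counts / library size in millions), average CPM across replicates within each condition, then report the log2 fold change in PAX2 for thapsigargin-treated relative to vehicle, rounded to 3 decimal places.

0.162

CPM(vehicle rep1) = 2164 / 27.81 = 77.8137
CPM(vehicle rep2) = 39842 / 15.48 = 2573.7726
CPM(thapsigargin-treated rep1) = 26994 / 46.22 = 584.0329
CPM(thapsigargin-treated rep2) = 62644 / 26.30 = 2381.9011
mean CPM(vehicle) = 1325.7932; mean CPM(thapsigargin-treated) = 1482.9670
Fold change = 1482.9670 / 1325.7932 = 1.11855
log2(1.11855) = 0.1616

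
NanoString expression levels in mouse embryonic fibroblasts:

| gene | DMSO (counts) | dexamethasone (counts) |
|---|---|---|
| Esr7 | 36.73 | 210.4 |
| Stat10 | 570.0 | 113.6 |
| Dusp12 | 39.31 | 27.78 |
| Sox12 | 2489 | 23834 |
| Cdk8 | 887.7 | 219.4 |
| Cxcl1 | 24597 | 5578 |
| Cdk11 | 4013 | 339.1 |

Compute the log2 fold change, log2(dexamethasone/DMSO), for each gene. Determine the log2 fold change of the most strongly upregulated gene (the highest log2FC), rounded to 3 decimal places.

3.259

log2(210.4/36.73) = 2.518  (Esr7)
log2(113.6/570.0) = -2.327  (Stat10)
log2(27.78/39.31) = -0.501  (Dusp12)
log2(23834/2489) = 3.259  (Sox12)
log2(219.4/887.7) = -2.017  (Cdk8)
log2(5578/24597) = -2.141  (Cxcl1)
log2(339.1/4013) = -3.565  (Cdk11)
Sox12 is most strongly upregulated.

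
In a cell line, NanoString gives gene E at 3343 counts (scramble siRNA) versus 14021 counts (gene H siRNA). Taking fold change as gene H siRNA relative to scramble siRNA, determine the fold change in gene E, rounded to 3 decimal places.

Fold change = 14021 / 3343 = 4.1941
gene E is upregulated.

4.194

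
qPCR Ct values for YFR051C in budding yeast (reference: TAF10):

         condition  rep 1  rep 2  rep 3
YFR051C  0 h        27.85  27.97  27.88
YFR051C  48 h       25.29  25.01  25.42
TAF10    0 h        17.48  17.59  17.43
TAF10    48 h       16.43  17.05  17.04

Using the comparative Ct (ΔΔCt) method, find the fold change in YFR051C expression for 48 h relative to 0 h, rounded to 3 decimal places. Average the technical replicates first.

Mean Ct: YFR051C 0 h 27.900; YFR051C 48 h 25.240; TAF10 0 h 17.500; TAF10 48 h 16.840
ΔCt(0 h) = 27.900 − 17.500 = 10.400
ΔCt(48 h) = 25.240 − 16.840 = 8.400
ΔΔCt = 8.400 − 10.400 = -2.000
Fold change = 2^(−(-2.000)) = 2^2.000 = 4.0000

4.000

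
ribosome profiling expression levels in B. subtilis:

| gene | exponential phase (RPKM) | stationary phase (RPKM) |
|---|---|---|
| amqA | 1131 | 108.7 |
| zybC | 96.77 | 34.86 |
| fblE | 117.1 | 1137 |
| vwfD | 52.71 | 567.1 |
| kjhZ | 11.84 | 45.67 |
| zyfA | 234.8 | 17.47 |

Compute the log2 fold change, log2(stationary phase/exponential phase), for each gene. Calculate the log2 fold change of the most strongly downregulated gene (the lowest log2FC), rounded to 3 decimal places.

-3.748

log2(108.7/1131) = -3.379  (amqA)
log2(34.86/96.77) = -1.473  (zybC)
log2(1137/117.1) = 3.279  (fblE)
log2(567.1/52.71) = 3.427  (vwfD)
log2(45.67/11.84) = 1.948  (kjhZ)
log2(17.47/234.8) = -3.748  (zyfA)
zyfA is most strongly downregulated.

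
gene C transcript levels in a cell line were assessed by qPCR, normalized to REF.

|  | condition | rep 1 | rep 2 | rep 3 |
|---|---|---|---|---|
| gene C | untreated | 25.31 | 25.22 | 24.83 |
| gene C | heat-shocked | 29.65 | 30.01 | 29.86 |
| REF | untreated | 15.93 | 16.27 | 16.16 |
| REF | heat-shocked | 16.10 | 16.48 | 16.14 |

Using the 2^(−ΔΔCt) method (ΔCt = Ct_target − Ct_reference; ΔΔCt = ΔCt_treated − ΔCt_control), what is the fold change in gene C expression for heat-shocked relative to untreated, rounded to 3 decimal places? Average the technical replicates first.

0.041

Mean Ct: gene C untreated 25.120; gene C heat-shocked 29.840; REF untreated 16.120; REF heat-shocked 16.240
ΔCt(untreated) = 25.120 − 16.120 = 9.000
ΔCt(heat-shocked) = 29.840 − 16.240 = 13.600
ΔΔCt = 13.600 − 9.000 = 4.600
Fold change = 2^(−4.600) = 0.0412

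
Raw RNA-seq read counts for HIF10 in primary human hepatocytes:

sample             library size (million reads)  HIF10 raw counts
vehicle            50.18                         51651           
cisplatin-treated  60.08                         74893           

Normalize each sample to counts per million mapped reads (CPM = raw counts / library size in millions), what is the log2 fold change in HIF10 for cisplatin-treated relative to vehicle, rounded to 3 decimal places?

0.276

CPM(vehicle) = 51651 / 50.18 = 1029.3145
CPM(cisplatin-treated) = 74893 / 60.08 = 1246.5546
Fold change = 1246.5546 / 1029.3145 = 1.21105
log2(1.21105) = 0.2763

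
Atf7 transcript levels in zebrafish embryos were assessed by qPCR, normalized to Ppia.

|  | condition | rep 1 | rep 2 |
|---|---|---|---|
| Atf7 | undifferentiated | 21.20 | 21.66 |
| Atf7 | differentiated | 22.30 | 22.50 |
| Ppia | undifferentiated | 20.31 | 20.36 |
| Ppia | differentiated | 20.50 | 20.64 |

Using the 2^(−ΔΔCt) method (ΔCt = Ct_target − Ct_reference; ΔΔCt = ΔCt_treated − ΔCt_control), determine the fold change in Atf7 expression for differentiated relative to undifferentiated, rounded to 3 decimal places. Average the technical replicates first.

0.601

Mean Ct: Atf7 undifferentiated 21.430; Atf7 differentiated 22.400; Ppia undifferentiated 20.335; Ppia differentiated 20.570
ΔCt(undifferentiated) = 21.430 − 20.335 = 1.095
ΔCt(differentiated) = 22.400 − 20.570 = 1.830
ΔΔCt = 1.830 − 1.095 = 0.735
Fold change = 2^(−0.735) = 0.6008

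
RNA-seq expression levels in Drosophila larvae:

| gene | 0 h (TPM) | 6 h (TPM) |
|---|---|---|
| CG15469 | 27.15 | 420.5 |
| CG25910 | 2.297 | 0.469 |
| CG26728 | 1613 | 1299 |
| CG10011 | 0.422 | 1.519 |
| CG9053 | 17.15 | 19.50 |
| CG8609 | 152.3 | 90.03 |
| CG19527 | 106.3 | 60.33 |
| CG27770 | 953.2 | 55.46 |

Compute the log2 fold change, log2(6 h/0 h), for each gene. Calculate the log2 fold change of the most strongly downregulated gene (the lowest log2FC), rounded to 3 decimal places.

-4.103

log2(420.5/27.15) = 3.953  (CG15469)
log2(0.469/2.297) = -2.292  (CG25910)
log2(1299/1613) = -0.312  (CG26728)
log2(1.519/0.422) = 1.848  (CG10011)
log2(19.50/17.15) = 0.185  (CG9053)
log2(90.03/152.3) = -0.758  (CG8609)
log2(60.33/106.3) = -0.817  (CG19527)
log2(55.46/953.2) = -4.103  (CG27770)
CG27770 is most strongly downregulated.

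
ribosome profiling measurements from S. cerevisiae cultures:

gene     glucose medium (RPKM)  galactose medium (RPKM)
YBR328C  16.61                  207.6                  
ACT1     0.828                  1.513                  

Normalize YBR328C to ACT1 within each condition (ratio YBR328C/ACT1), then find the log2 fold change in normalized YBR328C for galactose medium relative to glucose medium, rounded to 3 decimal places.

2.774

YBR328C/ACT1 (glucose medium) = 16.61 / 0.828 = 20.06
YBR328C/ACT1 (galactose medium) = 207.6 / 1.513 = 137.21
Fold change = 137.21 / 20.06 = 6.8399
log2(6.8399) = 2.7740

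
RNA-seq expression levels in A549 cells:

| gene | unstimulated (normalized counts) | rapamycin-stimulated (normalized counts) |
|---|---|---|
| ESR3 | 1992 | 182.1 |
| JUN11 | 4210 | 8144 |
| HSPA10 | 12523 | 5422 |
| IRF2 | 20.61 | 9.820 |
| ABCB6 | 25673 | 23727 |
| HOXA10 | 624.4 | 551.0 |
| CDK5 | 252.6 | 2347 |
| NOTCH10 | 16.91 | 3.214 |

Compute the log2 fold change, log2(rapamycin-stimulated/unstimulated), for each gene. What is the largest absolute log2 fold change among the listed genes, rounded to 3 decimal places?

3.451

log2(182.1/1992) = -3.451  (ESR3)
log2(8144/4210) = 0.952  (JUN11)
log2(5422/12523) = -1.208  (HSPA10)
log2(9.820/20.61) = -1.070  (IRF2)
log2(23727/25673) = -0.114  (ABCB6)
log2(551.0/624.4) = -0.180  (HOXA10)
log2(2347/252.6) = 3.216  (CDK5)
log2(3.214/16.91) = -2.395  (NOTCH10)
The largest magnitude belongs to ESR3.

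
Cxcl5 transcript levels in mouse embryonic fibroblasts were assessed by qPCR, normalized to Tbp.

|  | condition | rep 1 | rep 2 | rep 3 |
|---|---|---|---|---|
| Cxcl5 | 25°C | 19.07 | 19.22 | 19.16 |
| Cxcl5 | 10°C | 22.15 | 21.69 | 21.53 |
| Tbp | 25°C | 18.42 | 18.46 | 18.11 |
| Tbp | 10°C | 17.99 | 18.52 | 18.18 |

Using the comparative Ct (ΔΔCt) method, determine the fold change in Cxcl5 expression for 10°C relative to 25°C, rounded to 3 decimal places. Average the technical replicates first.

Mean Ct: Cxcl5 25°C 19.150; Cxcl5 10°C 21.790; Tbp 25°C 18.330; Tbp 10°C 18.230
ΔCt(25°C) = 19.150 − 18.330 = 0.820
ΔCt(10°C) = 21.790 − 18.230 = 3.560
ΔΔCt = 3.560 − 0.820 = 2.740
Fold change = 2^(−2.740) = 0.1497

0.150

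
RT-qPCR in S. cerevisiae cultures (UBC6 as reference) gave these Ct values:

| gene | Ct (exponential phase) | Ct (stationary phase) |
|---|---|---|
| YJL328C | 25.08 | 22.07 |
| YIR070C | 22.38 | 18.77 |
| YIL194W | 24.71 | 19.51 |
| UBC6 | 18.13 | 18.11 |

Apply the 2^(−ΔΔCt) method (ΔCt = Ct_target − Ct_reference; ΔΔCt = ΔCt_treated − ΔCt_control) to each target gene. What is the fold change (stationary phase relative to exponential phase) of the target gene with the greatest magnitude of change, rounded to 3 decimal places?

36.252

YJL328C: ΔΔCt = (22.07−18.11) − (25.08−18.13) = 3.96 − 6.95 = -2.99; fold change = 2^2.99 = 7.945
YIR070C: ΔΔCt = (18.77−18.11) − (22.38−18.13) = 0.66 − 4.25 = -3.59; fold change = 2^3.59 = 12.042
YIL194W: ΔΔCt = (19.51−18.11) − (24.71−18.13) = 1.40 − 6.58 = -5.18; fold change = 2^5.18 = 36.252
YIL194W has the largest |ΔΔCt| = 5.18.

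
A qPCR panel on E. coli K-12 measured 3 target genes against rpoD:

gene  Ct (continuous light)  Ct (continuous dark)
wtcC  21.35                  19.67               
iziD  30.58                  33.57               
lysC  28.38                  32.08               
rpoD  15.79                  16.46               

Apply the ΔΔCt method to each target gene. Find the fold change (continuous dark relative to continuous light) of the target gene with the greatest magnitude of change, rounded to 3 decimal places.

wtcC: ΔΔCt = (19.67−16.46) − (21.35−15.79) = 3.21 − 5.56 = -2.35; fold change = 2^2.35 = 5.098
iziD: ΔΔCt = (33.57−16.46) − (30.58−15.79) = 17.11 − 14.79 = 2.32; fold change = 2^-2.32 = 0.200
lysC: ΔΔCt = (32.08−16.46) − (28.38−15.79) = 15.62 − 12.59 = 3.03; fold change = 2^-3.03 = 0.122
lysC has the largest |ΔΔCt| = 3.03.

0.122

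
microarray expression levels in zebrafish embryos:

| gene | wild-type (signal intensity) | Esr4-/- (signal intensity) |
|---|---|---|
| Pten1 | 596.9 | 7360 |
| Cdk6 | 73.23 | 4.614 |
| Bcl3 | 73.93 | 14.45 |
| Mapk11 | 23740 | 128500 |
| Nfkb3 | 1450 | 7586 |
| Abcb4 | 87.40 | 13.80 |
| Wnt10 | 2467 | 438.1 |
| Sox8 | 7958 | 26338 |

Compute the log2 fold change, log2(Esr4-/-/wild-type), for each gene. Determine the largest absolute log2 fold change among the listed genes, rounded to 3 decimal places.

log2(7360/596.9) = 3.624  (Pten1)
log2(4.614/73.23) = -3.988  (Cdk6)
log2(14.45/73.93) = -2.355  (Bcl3)
log2(128500/23740) = 2.436  (Mapk11)
log2(7586/1450) = 2.387  (Nfkb3)
log2(13.80/87.40) = -2.663  (Abcb4)
log2(438.1/2467) = -2.493  (Wnt10)
log2(26338/7958) = 1.727  (Sox8)
The largest magnitude belongs to Cdk6.

3.988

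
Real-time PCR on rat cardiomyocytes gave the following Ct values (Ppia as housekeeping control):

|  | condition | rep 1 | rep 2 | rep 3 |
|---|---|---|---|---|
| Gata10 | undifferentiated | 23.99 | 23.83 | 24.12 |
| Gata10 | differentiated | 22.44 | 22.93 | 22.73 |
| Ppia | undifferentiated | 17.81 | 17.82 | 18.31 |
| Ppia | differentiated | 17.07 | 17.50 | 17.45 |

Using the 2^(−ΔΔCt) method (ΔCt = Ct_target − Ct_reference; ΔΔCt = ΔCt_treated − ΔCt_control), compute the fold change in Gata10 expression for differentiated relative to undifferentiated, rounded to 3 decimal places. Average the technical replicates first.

1.558

Mean Ct: Gata10 undifferentiated 23.980; Gata10 differentiated 22.700; Ppia undifferentiated 17.980; Ppia differentiated 17.340
ΔCt(undifferentiated) = 23.980 − 17.980 = 6.000
ΔCt(differentiated) = 22.700 − 17.340 = 5.360
ΔΔCt = 5.360 − 6.000 = -0.640
Fold change = 2^(−(-0.640)) = 2^0.640 = 1.5583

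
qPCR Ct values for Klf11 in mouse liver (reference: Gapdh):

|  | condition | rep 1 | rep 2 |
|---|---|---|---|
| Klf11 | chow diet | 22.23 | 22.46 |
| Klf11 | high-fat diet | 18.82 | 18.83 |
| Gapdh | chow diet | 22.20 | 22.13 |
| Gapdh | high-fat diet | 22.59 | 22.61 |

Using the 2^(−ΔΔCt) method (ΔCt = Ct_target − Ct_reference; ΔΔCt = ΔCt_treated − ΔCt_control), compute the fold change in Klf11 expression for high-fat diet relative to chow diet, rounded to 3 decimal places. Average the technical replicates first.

Mean Ct: Klf11 chow diet 22.345; Klf11 high-fat diet 18.825; Gapdh chow diet 22.165; Gapdh high-fat diet 22.600
ΔCt(chow diet) = 22.345 − 22.165 = 0.180
ΔCt(high-fat diet) = 18.825 − 22.600 = -3.775
ΔΔCt = -3.775 − 0.180 = -3.955
Fold change = 2^(−(-3.955)) = 2^3.955 = 15.5086

15.509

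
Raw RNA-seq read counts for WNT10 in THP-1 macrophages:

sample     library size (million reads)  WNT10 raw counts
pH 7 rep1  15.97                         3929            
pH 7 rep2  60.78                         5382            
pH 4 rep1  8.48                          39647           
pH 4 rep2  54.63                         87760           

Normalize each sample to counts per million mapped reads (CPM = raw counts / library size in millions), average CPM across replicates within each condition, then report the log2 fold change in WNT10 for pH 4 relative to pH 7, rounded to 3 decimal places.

4.231

CPM(pH 7 rep1) = 3929 / 15.97 = 246.0238
CPM(pH 7 rep2) = 5382 / 60.78 = 88.5489
CPM(pH 4 rep1) = 39647 / 8.48 = 4675.3538
CPM(pH 4 rep2) = 87760 / 54.63 = 1606.4433
mean CPM(pH 7) = 167.2863; mean CPM(pH 4) = 3140.8986
Fold change = 3140.8986 / 167.2863 = 18.77558
log2(18.77558) = 4.2308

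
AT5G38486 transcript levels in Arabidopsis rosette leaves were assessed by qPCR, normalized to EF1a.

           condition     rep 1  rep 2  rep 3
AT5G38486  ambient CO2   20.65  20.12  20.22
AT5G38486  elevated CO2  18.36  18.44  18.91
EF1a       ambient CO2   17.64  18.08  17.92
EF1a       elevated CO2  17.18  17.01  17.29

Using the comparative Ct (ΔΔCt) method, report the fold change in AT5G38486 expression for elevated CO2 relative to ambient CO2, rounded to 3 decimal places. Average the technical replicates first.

Mean Ct: AT5G38486 ambient CO2 20.330; AT5G38486 elevated CO2 18.570; EF1a ambient CO2 17.880; EF1a elevated CO2 17.160
ΔCt(ambient CO2) = 20.330 − 17.880 = 2.450
ΔCt(elevated CO2) = 18.570 − 17.160 = 1.410
ΔΔCt = 1.410 − 2.450 = -1.040
Fold change = 2^(−(-1.040)) = 2^1.040 = 2.0562

2.056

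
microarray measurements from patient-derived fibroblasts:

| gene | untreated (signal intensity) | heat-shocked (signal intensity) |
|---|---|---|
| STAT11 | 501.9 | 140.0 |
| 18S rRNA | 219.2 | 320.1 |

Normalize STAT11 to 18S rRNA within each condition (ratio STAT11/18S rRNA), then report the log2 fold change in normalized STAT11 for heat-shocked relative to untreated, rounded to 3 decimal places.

-2.388

STAT11/18S rRNA (untreated) = 501.9 / 219.2 = 2.2897
STAT11/18S rRNA (heat-shocked) = 140.0 / 320.1 = 0.43736
Fold change = 0.43736 / 2.2897 = 0.1910
log2(0.1910) = -2.3882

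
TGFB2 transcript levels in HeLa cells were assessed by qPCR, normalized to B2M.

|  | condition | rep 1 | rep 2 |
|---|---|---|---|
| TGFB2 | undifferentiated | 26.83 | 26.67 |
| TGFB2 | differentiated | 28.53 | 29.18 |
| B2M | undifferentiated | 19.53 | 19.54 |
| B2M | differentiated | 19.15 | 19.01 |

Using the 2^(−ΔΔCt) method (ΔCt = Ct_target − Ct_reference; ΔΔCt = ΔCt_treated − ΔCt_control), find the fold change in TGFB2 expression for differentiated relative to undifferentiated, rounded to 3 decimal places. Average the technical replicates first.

0.170

Mean Ct: TGFB2 undifferentiated 26.750; TGFB2 differentiated 28.855; B2M undifferentiated 19.535; B2M differentiated 19.080
ΔCt(undifferentiated) = 26.750 − 19.535 = 7.215
ΔCt(differentiated) = 28.855 − 19.080 = 9.775
ΔΔCt = 9.775 − 7.215 = 2.560
Fold change = 2^(−2.560) = 0.1696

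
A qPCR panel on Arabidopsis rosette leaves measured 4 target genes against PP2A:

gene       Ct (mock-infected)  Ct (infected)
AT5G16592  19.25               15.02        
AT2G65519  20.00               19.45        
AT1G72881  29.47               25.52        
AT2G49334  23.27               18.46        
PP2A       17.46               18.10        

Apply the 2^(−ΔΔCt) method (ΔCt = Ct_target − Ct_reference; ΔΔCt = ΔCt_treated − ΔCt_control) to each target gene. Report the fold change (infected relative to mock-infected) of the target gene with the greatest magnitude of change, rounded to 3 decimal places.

AT5G16592: ΔΔCt = (15.02−18.10) − (19.25−17.46) = -3.08 − 1.79 = -4.87; fold change = 2^4.87 = 29.243
AT2G65519: ΔΔCt = (19.45−18.10) − (20.00−17.46) = 1.35 − 2.54 = -1.19; fold change = 2^1.19 = 2.282
AT1G72881: ΔΔCt = (25.52−18.10) − (29.47−17.46) = 7.42 − 12.01 = -4.59; fold change = 2^4.59 = 24.084
AT2G49334: ΔΔCt = (18.46−18.10) − (23.27−17.46) = 0.36 − 5.81 = -5.45; fold change = 2^5.45 = 43.713
AT2G49334 has the largest |ΔΔCt| = 5.45.

43.713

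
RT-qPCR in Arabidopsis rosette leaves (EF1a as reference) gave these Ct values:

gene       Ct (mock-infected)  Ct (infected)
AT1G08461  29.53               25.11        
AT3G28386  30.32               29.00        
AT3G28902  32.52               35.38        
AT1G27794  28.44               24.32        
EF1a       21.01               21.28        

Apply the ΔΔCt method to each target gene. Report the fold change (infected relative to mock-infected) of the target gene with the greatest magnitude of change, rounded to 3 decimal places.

AT1G08461: ΔΔCt = (25.11−21.28) − (29.53−21.01) = 3.83 − 8.52 = -4.69; fold change = 2^4.69 = 25.813
AT3G28386: ΔΔCt = (29.00−21.28) − (30.32−21.01) = 7.72 − 9.31 = -1.59; fold change = 2^1.59 = 3.010
AT3G28902: ΔΔCt = (35.38−21.28) − (32.52−21.01) = 14.10 − 11.51 = 2.59; fold change = 2^-2.59 = 0.166
AT1G27794: ΔΔCt = (24.32−21.28) − (28.44−21.01) = 3.04 − 7.43 = -4.39; fold change = 2^4.39 = 20.966
AT1G08461 has the largest |ΔΔCt| = 4.69.

25.813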